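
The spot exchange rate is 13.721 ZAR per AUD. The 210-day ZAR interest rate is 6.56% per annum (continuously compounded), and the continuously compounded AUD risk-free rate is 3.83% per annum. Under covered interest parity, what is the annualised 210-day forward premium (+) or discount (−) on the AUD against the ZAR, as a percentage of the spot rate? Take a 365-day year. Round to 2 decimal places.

+2.75%

T = 210/365 years.
F = S · g_ZAR/g_AUD = 13.721 × 1.0384638/1.0222802 = 13.938216.
(F − S)/S ÷ T = (13.938216 − 13.721)/13.721/(210/365) = 0.027516 → 2.75%.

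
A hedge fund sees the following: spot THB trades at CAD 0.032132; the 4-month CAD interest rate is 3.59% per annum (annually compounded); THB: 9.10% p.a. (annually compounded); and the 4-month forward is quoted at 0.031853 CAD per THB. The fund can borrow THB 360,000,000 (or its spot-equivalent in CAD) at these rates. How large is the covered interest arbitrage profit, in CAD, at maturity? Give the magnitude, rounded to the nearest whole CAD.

T = 4/12 years.
Invest the THB and cover forward: 360,000,000 × 1.0294570928 × 0.031853 = CAD 11,804,866.84.
Convert at spot and invest in CAD: 360,000,000 × 0.032132 × 1.011826255 = CAD 11,704,320.44.
The quoted forward overvalues THB, so borrow CAD, buy THB at spot, deposit the THB at 9.10%, and sell the proceeds forward at 0.031853.
Arbitrage profit = |11,804,866.84 − 11,704,320.44| = CAD 100,546.

CAD 100,546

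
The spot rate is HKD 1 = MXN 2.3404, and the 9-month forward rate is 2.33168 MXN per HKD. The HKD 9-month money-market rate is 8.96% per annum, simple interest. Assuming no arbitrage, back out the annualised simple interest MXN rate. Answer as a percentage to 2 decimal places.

T = 9/12 years.
By CIP, F/S equals the MXN-to-HKD growth ratio: 2.33168/2.3404 = 0.9962741.
The HKD side grows by 1 + 0.0896×9/12 = 1.067200.
So the MXN growth factor = 1.0632237.
r = (1.0632237 − 1)/(9/12) = 0.084298 → 8.43%.

8.43%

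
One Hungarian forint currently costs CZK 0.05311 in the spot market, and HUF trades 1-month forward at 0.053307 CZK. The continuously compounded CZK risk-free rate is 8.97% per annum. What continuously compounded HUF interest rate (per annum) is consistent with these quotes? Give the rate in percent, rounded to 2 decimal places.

T = 1/12 years.
CIP gives F = S · g_CZK/g_HUF, so g_CZK/g_HUF = 0.053307/0.05311 = 1.0037093.
CZK growth factor: e^(0.0897×1/12) = 1.007503.
Hence g_HUF = 1.0037797.
Take logs: ln 1.0037797 / (1/12) = 0.045271, so 4.53%.

4.53%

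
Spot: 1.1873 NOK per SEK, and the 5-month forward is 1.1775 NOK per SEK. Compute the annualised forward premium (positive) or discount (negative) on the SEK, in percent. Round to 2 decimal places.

-1.98%

T = 5/12 years.
(F − S)/S = (1.1775 − 1.1873)/1.1873 = -0.0082540.
Per annum: -0.0082540 / (5/12) = -0.019810 = -1.98%.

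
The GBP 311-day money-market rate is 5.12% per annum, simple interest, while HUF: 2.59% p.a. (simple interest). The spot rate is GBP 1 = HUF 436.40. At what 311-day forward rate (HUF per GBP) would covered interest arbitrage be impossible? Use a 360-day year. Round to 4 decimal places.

427.2659

T = 311/360 years.
Growth of 1 HUF over T: 1 + 0.0259×311/360 = 1.022374722.
GBP accumulates by 1 + 0.0512×311/360 = 1.044231111.
Forward (HUF per GBP) = 436.4 × 1.022374722 / 1.044231111 = 427.265884.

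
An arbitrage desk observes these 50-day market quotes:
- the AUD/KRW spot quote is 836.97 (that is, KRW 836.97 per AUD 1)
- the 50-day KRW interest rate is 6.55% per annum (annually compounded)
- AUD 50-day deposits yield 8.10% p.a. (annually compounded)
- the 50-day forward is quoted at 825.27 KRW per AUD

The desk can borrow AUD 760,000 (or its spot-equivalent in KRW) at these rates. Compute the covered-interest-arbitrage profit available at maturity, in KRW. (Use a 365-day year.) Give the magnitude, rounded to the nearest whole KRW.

T = 50/365 years.
Route A — deposit AUD, sell forward: 760,000 × 1.01072650975 × 825.27 = KRW 633,932,922.69.
Route B — convert at spot, deposit KRW: 760,000 × 836.97 × 1.00872885878 = KRW 641,649,602.63.
The quoted forward undervalues AUD, so borrow AUD, convert to KRW at spot, deposit the KRW at 6.55%, and buy AUD forward at 825.27 to cover the loan.
Arbitrage profit = |633,932,922.69 − 641,649,602.63| = KRW 7,716,680.

KRW 7,716,680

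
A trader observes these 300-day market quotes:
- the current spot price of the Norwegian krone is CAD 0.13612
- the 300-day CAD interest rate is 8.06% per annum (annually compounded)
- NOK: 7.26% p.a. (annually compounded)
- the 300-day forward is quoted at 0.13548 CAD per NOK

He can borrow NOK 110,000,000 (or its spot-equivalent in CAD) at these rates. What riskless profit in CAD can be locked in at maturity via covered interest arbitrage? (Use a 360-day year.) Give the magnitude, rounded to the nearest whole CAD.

CAD 173,235

T = 300/360 years.
Keep in NOK, deliver into the forward: 110,000,000·1.0601439205·0.13548 = CAD 15,799,112.82.
Swap to CAD now, deposit: 110,000,000·0.13612·1.0667290837 = CAD 15,972,347.92.
The quoted forward undervalues NOK, so borrow NOK, convert to CAD at spot, deposit the CAD at 8.06%, and buy NOK forward at 0.13548 to cover the loan.
Profit = 15,972,347.92 − 15,799,112.82 = CAD 173,235.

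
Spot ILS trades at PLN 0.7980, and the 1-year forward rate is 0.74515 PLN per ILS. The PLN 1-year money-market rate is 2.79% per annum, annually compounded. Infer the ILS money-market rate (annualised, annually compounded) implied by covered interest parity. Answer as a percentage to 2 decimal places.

T = 1 year.
F/S = 0.74515/0.798 = 0.9337719 = (growth of PLN) / (growth of ILS).
PLN growth factor: (1 + 0.0279)^1 = 1.027900.
That pins the ILS growth at 1.1008042.
r = 1.1008042^(1/1) − 1 = 0.100804 → 10.08%.

10.08%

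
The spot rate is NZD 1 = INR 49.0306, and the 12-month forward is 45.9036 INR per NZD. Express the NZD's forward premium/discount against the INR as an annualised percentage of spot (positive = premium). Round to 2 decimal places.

T = 1 year.
NZD trades forward at -6.37765% vs spot over the period.
×(1/T) gives -6.38% p.a.

-6.38%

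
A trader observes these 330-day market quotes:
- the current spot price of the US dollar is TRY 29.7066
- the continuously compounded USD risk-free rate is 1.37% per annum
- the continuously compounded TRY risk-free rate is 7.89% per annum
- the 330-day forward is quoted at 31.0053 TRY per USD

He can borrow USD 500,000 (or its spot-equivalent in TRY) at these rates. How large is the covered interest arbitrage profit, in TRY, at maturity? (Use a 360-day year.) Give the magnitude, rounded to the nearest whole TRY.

TRY 268,802

T = 330/360 years.
Invest the USD and cover forward: 500,000 × 1.0126375203 × 31.0053 = TRY 15,698,565.05.
Convert at spot and invest in TRY: 500,000 × 29.7066 × 1.0750046638 = TRY 15,967,366.77.
The quoted forward undervalues USD, so borrow USD, convert to TRY at spot, deposit the TRY at 7.89%, and buy USD forward at 31.0053 to cover the loan.
The gap between the two covered legs is TRY 268,802.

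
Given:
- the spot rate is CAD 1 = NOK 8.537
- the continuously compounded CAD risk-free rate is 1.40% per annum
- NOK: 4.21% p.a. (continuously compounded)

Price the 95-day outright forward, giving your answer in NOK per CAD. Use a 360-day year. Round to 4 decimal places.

8.6005

T = 95/360 years.
NOK growth factor: e^(0.0421×95/360) = 1.0111717.
Growth of 1 CAD over T: e^(0.0140×95/360) = 1.0037013.
Forward (NOK per CAD) = 8.537 × 1.0111717 / 1.0037013 = 8.600540.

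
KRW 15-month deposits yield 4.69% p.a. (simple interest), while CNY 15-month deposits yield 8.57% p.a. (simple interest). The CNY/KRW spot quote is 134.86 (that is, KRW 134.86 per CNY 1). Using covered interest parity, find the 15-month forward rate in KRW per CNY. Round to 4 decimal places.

128.9522

T = 15/12 years.
KRW growth factor: 1 + 0.0469×15/12 = 1.058625.
Growth of 1 CNY over T: 1 + 0.0857×15/12 = 1.107125.
So F = 134.86 × 1.058625 / 1.107125 = 128.952167 (KRW/CNY).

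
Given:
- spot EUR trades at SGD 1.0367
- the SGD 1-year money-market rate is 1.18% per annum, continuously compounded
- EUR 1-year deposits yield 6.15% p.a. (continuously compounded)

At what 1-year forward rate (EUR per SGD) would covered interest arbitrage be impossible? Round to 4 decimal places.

1.0138

T = 1 year.
Growth of 1 SGD over T: e^(0.0118×1) = 1.0118699.
EUR growth factor: e^(0.0615×1) = 1.0634305.
Forward (SGD per EUR) = 1.0367 × 1.0118699 / 1.0634305 = 0.9864354.
Invert for EUR per SGD: 1 / 0.9864354 = 1.0138.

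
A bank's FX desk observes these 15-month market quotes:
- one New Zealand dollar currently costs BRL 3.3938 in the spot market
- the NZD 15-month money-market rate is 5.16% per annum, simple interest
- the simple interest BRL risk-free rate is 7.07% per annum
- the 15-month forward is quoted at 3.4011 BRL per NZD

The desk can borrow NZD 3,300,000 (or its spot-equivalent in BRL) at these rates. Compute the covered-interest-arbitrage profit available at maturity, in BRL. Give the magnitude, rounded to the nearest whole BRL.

T = 15/12 years.
Route A — deposit NZD, sell forward: 3,300,000 × 1.064500 × 3.4011 = BRL 11,947,554.14.
Route B — convert at spot, deposit BRL: 3,300,000 × 3.3938 × 1.088375 = BRL 12,189,299.35.
The quoted forward undervalues NZD, so borrow NZD, convert to BRL at spot, deposit the BRL at 7.07%, and buy NZD forward at 3.4011 to cover the loan.
Arbitrage profit = |11,947,554.14 − 12,189,299.35| = BRL 241,745.

BRL 241,745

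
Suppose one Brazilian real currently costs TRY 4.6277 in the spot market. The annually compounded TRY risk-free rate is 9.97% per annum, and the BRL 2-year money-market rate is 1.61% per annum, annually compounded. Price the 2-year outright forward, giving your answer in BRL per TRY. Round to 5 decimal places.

0.18448

T = 2 years.
TRY accumulates by (1 + 0.0997)^2 = 1.2093401.
BRL growth factor: (1 + 0.0161)^2 = 1.0324592.
Forward (TRY per BRL) = 4.6277 × 1.2093401 / 1.0324592 = 5.420518.
Invert for BRL per TRY: 1 / 5.420518 = 0.18448.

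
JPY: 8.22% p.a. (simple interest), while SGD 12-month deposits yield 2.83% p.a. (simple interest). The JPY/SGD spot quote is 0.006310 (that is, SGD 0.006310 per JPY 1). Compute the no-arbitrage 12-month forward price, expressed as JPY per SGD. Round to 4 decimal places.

166.7855

T = 1 year.
Growth of 1 SGD over T: 1 + 0.0283×1 = 1.028300.
Growth of 1 JPY over T: 1 + 0.0822×1 = 1.082200.
CIP: F = S · (grow SGD)/(grow JPY) = 0.00631 × 1.028300/1.082200 = 0.00599572445 SGD per JPY.
Quoted the other way: 1/0.00599572445 = 166.7855 JPY per SGD.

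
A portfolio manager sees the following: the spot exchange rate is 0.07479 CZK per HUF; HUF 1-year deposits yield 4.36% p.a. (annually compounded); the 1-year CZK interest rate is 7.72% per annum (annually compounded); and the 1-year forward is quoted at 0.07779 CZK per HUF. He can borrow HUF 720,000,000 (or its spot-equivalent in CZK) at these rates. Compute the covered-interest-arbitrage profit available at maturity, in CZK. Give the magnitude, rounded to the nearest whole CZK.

CZK 444,856

T = 1 year.
Invest the HUF and cover forward: 720,000,000 × 1.043600 × 0.07779 = CZK 58,450,783.68.
Convert at spot and invest in CZK: 720,000,000 × 0.07479 × 1.077200 = CZK 58,005,927.36.
The quoted forward overvalues HUF, so borrow CZK, buy HUF at spot, deposit the HUF at 4.36%, and sell the proceeds forward at 0.07779.
The gap between the two covered legs is CZK 444,856.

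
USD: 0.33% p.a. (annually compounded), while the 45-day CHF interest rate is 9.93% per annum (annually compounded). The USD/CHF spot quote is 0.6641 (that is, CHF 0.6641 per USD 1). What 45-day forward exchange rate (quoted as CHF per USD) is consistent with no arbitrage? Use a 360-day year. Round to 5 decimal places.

T = 45/360 years.
Growth of 1 CHF over T: (1 + 0.0993)^(45/360) = 1.0119045.
Growth of 1 USD over T: (1 + 0.0033)^(45/360) = 1.0004119.
So F = 0.6641 × 1.0119045 / 1.0004119 = 0.6717291 (CHF/USD).

0.67173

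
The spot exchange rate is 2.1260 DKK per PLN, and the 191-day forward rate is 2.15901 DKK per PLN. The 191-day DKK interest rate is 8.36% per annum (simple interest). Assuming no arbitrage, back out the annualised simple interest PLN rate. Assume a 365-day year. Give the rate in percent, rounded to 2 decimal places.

5.31%

T = 191/365 years.
F/S = 2.15901/2.126 = 1.0155268 = (growth of DKK) / (growth of PLN).
The DKK side grows by 1 + 0.0836×191/365 = 1.0437468.
Hence g_PLN = 1.0277885.
r = (1.0277885 − 1)/(191/365) = 0.053104 → 5.31%.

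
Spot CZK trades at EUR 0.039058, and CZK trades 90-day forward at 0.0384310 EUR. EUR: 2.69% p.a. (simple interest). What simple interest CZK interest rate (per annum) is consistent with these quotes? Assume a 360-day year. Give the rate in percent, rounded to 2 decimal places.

9.26%

T = 90/360 years.
By CIP, F/S equals the EUR-to-CZK growth ratio: 0.038431/0.039058 = 0.9839470.
EUR growth factor: 1 + 0.0269×90/360 = 1.006725.
That pins the CZK growth at 1.0231496.
r = (1.0231496 − 1)/(90/360) = 0.092598 → 9.26%.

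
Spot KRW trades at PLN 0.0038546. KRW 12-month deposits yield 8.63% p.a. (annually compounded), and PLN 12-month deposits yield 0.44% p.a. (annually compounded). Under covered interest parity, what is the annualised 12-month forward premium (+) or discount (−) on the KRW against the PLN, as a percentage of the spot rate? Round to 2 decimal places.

T = 1 year.
F = S · g_PLN/g_KRW = 0.0038546 × 1.004400/1.086300 = 0.0035639881.
Annualised premium = (F − S)/S × (1/T) = (0.0035639881 − 0.0038546)/0.0038546 ÷ 1 = -7.54%.

-7.54%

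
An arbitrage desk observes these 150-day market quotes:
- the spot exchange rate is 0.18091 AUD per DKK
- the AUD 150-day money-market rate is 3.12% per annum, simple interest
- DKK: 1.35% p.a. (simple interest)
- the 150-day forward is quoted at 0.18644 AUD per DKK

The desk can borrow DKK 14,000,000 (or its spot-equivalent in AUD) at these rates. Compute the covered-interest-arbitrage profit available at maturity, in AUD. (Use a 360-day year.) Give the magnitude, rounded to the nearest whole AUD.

AUD 59,177

T = 150/360 years.
Invest the DKK and cover forward: 14,000,000 × 1.005625 × 0.18644 = AUD 2,624,842.15.
Convert at spot and invest in AUD: 14,000,000 × 0.18091 × 1.013000 = AUD 2,565,665.62.
The quoted forward overvalues DKK, so borrow AUD, buy DKK at spot, deposit the DKK at 1.35%, and sell the proceeds forward at 0.18644.
Profit = 2,624,842.15 − 2,565,665.62 = AUD 59,177.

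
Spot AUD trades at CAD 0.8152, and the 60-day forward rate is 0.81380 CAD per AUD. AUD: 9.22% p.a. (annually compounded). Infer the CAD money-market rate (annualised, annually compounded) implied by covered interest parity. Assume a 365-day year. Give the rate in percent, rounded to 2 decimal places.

T = 60/365 years.
F/S = 0.8138/0.8152 = 0.9982826 = (growth of CAD) / (growth of AUD).
The AUD side grows by (1 + 0.0922)^(60/365) = 1.0146032.
Hence g_CAD = 1.0128607.
r = 1.0128607^(365/60) − 1 = 0.080838 → 8.08%.

8.08%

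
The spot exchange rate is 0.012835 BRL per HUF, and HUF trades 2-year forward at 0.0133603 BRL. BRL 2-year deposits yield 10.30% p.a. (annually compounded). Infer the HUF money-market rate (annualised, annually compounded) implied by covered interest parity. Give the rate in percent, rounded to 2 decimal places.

8.11%

T = 2 years.
F/S = 0.0133603/0.012835 = 1.0409272 = (growth of BRL) / (growth of HUF).
The BRL side grows by (1 + 0.1030)^2 = 1.216609.
That pins the HUF growth at 1.1687743.
Annualise: 1.1687743^(1/2) − 1 = 0.081099 = 8.11%.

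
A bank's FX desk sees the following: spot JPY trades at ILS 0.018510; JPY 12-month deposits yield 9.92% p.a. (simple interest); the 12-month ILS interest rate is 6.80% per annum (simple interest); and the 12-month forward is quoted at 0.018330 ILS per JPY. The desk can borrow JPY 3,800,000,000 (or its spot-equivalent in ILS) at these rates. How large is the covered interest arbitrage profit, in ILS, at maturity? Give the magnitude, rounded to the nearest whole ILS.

ILS 1,442,693

T = 1 year.
Invest the JPY and cover forward: 3,800,000,000 × 1.099200 × 0.018330 = ILS 76,563,676.80.
Convert at spot and invest in ILS: 3,800,000,000 × 0.018510 × 1.068000 = ILS 75,120,984.00.
The quoted forward overvalues JPY, so borrow ILS, buy JPY at spot, deposit the JPY at 9.92%, and sell the proceeds forward at 0.018330.
Profit = 76,563,676.80 − 75,120,984.00 = ILS 1,442,693.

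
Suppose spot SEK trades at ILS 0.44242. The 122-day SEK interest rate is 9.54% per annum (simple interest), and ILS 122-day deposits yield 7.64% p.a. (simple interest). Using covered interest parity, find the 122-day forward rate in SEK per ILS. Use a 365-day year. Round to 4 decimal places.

2.2743

T = 122/365 years.
ILS growth factor: 1 + 0.0764×122/365 = 1.0255364.
Growth of 1 SEK over T: 1 + 0.0954×122/365 = 1.0318871.
Forward (ILS per SEK) = 0.44242 × 1.0255364 / 1.0318871 = 0.4396971.
Quoted the other way: 1/0.4396971 = 2.2743 SEK per ILS.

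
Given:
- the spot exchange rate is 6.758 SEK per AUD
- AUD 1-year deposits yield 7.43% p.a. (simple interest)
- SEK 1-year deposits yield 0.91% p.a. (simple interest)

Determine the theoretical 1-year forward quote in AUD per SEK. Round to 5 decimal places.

0.15753

T = 1 year.
Growth of 1 SEK over T: 1 + 0.0091×1 = 1.009100.
Growth of 1 AUD over T: 1 + 0.0743×1 = 1.074300.
Forward (SEK per AUD) = 6.758 × 1.009100 / 1.074300 = 6.347852.
Invert for AUD per SEK: 1 / 6.347852 = 0.15753.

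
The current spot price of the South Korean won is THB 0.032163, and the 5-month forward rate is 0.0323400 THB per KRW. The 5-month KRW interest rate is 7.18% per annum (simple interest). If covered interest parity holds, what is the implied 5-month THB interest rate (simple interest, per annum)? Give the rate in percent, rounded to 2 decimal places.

8.54%

T = 5/12 years.
F/S = 0.03234/0.032163 = 1.0055032 = (growth of THB) / (growth of KRW).
KRW growth factor: 1 + 0.0718×5/12 = 1.0299167.
Hence g_THB = 1.0355845.
(1.0355845 − 1)/T = 0.085403, i.e. 8.54%.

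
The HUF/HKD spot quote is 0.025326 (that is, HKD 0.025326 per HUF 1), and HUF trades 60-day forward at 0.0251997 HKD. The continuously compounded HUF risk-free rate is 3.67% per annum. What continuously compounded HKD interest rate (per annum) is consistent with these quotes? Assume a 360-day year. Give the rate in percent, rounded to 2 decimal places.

0.67%

T = 60/360 years.
By CIP, F/S equals the HKD-to-HUF growth ratio: 0.0251997/0.025326 = 0.9950130.
HUF growth factor: e^(0.0367×60/360) = 1.0061354.
That pins the HKD growth at 1.0011178.
Take logs: ln 1.0011178 / (60/360) = 0.006703, so 0.67%.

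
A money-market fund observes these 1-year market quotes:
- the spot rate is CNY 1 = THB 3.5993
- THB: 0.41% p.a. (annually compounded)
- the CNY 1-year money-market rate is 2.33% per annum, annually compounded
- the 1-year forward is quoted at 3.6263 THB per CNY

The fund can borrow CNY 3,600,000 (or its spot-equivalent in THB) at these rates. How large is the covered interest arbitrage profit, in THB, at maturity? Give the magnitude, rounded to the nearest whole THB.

THB 348,248

T = 1 year.
Route A — deposit CNY, sell forward: 3,600,000 × 1.023300 × 3.6263 = THB 13,358,854.04.
Route B — convert at spot, deposit THB: 3,600,000 × 3.5993 × 1.004100 = THB 13,010,605.67.
The quoted forward overvalues CNY, so borrow THB, buy CNY at spot, deposit the CNY at 2.33%, and sell the proceeds forward at 3.6263.
The gap between the two covered legs is THB 348,248.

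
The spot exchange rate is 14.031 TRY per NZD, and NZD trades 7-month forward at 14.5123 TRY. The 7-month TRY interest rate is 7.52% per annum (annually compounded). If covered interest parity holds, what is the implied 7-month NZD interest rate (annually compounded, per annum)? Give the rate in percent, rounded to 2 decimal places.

T = 7/12 years.
By CIP, F/S equals the TRY-to-NZD growth ratio: 14.5123/14.031 = 1.0343026.
The TRY side grows by (1 + 0.0752)^(7/12) = 1.0432028.
So the NZD growth factor = 1.008605.
r = 1.008605^(12/7) − 1 = 0.014797 → 1.48%.

1.48%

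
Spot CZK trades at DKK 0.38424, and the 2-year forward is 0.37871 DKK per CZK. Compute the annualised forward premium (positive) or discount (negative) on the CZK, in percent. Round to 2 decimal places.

T = 2 years.
CZK trades forward at -1.43920% vs spot over the period.
×(1/T) gives -0.72% p.a.

-0.72%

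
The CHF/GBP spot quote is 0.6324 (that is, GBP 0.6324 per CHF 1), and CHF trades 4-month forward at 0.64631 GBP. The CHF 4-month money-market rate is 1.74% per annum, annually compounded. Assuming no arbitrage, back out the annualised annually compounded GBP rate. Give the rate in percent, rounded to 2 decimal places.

8.60%

T = 4/12 years.
By CIP, F/S equals the GBP-to-CHF growth ratio: 0.64631/0.6324 = 1.0219956.
CHF growth factor: (1 + 0.0174)^(4/12) = 1.0057667.
That pins the GBP growth at 1.0278891.
Annualise: 1.0278891^(12/4) − 1 = 0.086022 = 8.60%.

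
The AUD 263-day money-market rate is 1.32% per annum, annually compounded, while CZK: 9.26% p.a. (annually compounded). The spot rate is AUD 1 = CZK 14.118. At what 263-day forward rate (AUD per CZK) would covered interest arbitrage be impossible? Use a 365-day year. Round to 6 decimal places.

0.067084

T = 263/365 years.
CZK accumulates by (1 + 0.0926)^(263/365) = 1.0658918.
AUD accumulates by (1 + 0.0132)^(263/365) = 1.0094938.
CIP: F = S · (grow CZK)/(grow AUD) = 14.118 × 1.0658918/1.0094938 = 14.90674 CZK per AUD.
Invert for AUD per CZK: 1 / 14.90674 = 0.067084.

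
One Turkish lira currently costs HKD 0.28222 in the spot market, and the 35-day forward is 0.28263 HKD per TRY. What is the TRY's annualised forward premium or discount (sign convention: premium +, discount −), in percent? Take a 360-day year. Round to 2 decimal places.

T = 35/360 years.
TRY trades forward at +0.14528% vs spot over the period.
Per annum: 0.0014528 / (35/360) = 0.014943 = 1.49%.

+1.49%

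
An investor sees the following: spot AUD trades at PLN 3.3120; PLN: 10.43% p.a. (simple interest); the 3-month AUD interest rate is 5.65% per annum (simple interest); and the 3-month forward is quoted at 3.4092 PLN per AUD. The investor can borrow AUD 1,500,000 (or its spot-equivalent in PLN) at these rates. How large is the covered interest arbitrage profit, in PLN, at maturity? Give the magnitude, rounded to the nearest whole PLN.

T = 3/12 years.
Keep in AUD, deliver into the forward: 1,500,000·1.014125·3.4092 = PLN 5,186,032.43.
Swap to PLN now, deposit: 1,500,000·3.3120·1.026075 = PLN 5,097,540.60.
The quoted forward overvalues AUD, so borrow PLN, buy AUD at spot, deposit the AUD at 5.65%, and sell the proceeds forward at 3.4092.
The gap between the two covered legs is PLN 88,492.

PLN 88,492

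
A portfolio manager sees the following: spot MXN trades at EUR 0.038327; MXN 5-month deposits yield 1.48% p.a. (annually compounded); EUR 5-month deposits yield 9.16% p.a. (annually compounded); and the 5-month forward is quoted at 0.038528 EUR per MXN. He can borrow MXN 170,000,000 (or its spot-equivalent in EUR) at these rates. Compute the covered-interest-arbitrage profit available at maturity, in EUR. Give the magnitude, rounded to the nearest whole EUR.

T = 5/12 years.
Route A — deposit MXN, sell forward: 170,000,000 × 1.006140253 × 0.038528 = EUR 6,589,977.18.
Route B — convert at spot, deposit EUR: 170,000,000 × 0.038327 × 1.037193539 = EUR 6,757,927.85.
The quoted forward undervalues MXN, so borrow MXN, convert to EUR at spot, deposit the EUR at 9.16%, and buy MXN forward at 0.038528 to cover the loan.
Profit = 6,757,927.85 − 6,589,977.18 = EUR 167,951.

EUR 167,951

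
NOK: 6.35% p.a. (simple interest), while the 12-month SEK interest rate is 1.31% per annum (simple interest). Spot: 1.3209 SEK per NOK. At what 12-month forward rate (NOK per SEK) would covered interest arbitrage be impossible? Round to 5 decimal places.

T = 1 year.
Growth of 1 SEK over T: 1 + 0.0131×1 = 1.013100.
NOK accumulates by 1 + 0.0635×1 = 1.063500.
Forward (SEK per NOK) = 1.3209 × 1.013100 / 1.063500 = 1.258302.
Quoted the other way: 1/1.258302 = 0.79472 NOK per SEK.

0.79472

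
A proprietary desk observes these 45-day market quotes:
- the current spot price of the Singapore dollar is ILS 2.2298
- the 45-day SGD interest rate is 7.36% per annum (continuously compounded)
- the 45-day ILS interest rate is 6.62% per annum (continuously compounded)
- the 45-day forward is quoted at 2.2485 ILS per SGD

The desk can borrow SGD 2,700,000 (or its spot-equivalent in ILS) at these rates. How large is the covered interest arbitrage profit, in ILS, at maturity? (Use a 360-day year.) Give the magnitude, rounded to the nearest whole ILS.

ILS 56,574

T = 45/360 years.
Keep in SGD, deliver into the forward: 2,700,000·1.00924245·2.2485 = ILS 6,127,060.45.
Swap to ILS now, deposit: 2,700,000·2.2298·1.008309332 = ILS 6,070,486.00.
The quoted forward overvalues SGD, so borrow ILS, buy SGD at spot, deposit the SGD at 7.36%, and sell the proceeds forward at 2.2485.
Profit = 6,127,060.45 − 6,070,486.00 = ILS 56,574.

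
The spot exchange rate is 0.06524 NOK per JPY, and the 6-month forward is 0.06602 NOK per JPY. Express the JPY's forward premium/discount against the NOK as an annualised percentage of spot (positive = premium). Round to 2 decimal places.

T = 6/12 years.
Period premium: (0.06602 − 0.06524)/0.06524 = 0.0119559.
×(1/T) gives 2.39% p.a.

+2.39%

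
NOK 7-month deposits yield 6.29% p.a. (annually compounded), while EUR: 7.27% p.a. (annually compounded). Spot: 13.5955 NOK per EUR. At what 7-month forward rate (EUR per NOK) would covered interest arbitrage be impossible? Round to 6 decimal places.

T = 7/12 years.
Growth of 1 NOK over T: (1 + 0.0629)^(7/12) = 1.0362246.
EUR accumulates by (1 + 0.0727)^(7/12) = 1.0417872.
Forward (NOK per EUR) = 13.5955 × 1.0362246 / 1.0417872 = 13.52291.
Invert for EUR per NOK: 1 / 13.52291 = 0.073949.

0.073949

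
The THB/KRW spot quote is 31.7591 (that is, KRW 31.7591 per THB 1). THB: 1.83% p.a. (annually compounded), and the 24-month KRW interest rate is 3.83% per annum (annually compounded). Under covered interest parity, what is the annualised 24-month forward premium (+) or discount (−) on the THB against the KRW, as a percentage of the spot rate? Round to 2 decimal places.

T = 2 years.
No-arbitrage forward: 31.7591 × 1.0780669 / 1.0369349 = 33.0188853 KRW/THB.
(F − S)/S ÷ T = (33.0188853 − 31.7591)/31.7591/2 = 0.019833 → 1.98%.

+1.98%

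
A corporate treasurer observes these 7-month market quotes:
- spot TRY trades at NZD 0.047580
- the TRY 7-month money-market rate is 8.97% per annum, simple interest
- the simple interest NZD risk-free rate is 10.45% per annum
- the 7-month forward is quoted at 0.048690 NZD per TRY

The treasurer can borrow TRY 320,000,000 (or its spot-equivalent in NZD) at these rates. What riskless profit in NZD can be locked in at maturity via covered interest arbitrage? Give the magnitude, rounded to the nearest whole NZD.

NZD 242,338

T = 7/12 years.
Invest the TRY and cover forward: 320,000,000 × 1.052325 × 0.048690 = NZD 16,396,065.36.
Convert at spot and invest in NZD: 320,000,000 × 0.047580 × 1.0609583333 = NZD 16,153,727.20.
The quoted forward overvalues TRY, so borrow NZD, buy TRY at spot, deposit the TRY at 8.97%, and sell the proceeds forward at 0.048690.
Arbitrage profit = |16,396,065.36 − 16,153,727.20| = NZD 242,338.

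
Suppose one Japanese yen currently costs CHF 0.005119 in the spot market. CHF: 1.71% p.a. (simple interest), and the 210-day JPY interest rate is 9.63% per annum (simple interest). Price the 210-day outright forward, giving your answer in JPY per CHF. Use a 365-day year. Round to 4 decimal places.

T = 210/365 years.
Growth of 1 CHF over T: 1 + 0.0171×210/365 = 1.009838356.
Growth of 1 JPY over T: 1 + 0.0963×210/365 = 1.055405479.
So F = 0.005119 × 1.009838356 / 1.055405479 = 0.00489798722 (CHF/JPY).
Quoted the other way: 1/0.00489798722 = 204.1655 JPY per CHF.

204.1655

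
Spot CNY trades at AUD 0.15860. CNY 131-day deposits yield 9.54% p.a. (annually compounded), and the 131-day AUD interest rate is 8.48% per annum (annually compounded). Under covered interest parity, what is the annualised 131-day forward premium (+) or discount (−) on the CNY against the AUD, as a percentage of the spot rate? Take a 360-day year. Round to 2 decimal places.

T = 131/360 years.
CIP forward (AUD per CNY) = 0.1586 × 1.030062/1.0337132 = 0.15803981.
(F − S)/S ÷ T = (0.15803981 − 0.1586)/0.1586/(131/360) = -0.009707 → -0.97%.

-0.97%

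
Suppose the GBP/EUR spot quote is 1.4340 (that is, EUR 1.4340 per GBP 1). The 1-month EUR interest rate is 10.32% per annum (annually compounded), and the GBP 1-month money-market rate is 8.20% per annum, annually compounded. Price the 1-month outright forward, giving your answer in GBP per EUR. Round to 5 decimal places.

0.69622

T = 1/12 years.
EUR accumulates by (1 + 0.1032)^(1/12) = 1.0082182.
Growth of 1 GBP over T: (1 + 0.0820)^(1/12) = 1.0065892.
Forward (EUR per GBP) = 1.434 × 1.0082182 / 1.0065892 = 1.436321.
Quoted the other way: 1/1.436321 = 0.69622 GBP per EUR.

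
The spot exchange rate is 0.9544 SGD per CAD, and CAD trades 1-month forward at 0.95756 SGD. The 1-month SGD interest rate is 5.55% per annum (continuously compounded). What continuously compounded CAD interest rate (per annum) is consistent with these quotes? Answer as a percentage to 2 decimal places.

T = 1/12 years.
CIP gives F = S · g_SGD/g_CAD, so g_SGD/g_CAD = 0.95756/0.9544 = 1.0033110.
SGD growth factor: e^(0.0555×1/12) = 1.0046357.
Hence g_CAD = 1.0013203.
Take logs: ln 1.0013203 / (1/12) = 0.015833, so 1.58%.

1.58%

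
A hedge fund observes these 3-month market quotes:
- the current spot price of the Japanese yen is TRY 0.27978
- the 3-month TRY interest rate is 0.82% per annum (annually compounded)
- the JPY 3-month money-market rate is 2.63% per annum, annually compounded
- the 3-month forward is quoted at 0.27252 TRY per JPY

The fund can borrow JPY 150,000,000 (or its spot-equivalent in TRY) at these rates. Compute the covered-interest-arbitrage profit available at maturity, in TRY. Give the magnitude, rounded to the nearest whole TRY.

T = 3/12 years.
Route A — deposit JPY, sell forward: 150,000,000 × 1.0065111313 × 0.27252 = TRY 41,144,162.03.
Route B — convert at spot, deposit TRY: 150,000,000 × 0.27978 × 1.0020437262 = TRY 42,052,769.06.
The quoted forward undervalues JPY, so borrow JPY, convert to TRY at spot, deposit the TRY at 0.82%, and buy JPY forward at 0.27252 to cover the loan.
Arbitrage profit = |41,144,162.03 − 42,052,769.06| = TRY 908,607.

TRY 908,607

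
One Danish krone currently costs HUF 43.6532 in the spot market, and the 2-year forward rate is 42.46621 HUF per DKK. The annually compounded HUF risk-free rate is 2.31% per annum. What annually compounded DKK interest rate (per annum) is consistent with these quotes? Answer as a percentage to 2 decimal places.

3.73%

T = 2 years.
CIP gives F = S · g_HUF/g_DKK, so g_HUF/g_DKK = 42.46621/43.6532 = 0.9728086.
HUF growth factor: (1 + 0.0231)^2 = 1.0467336.
That pins the DKK growth at 1.0759913.
r = 1.0759913^(1/2) − 1 = 0.037300 → 3.73%.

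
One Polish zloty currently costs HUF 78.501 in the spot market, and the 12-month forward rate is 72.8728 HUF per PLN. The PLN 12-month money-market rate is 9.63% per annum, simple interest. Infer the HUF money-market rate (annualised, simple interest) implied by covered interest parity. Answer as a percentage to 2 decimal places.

1.77%

T = 1 year.
By CIP, F/S equals the HUF-to-PLN growth ratio: 72.8728/78.501 = 0.9283041.
PLN growth factor: 1 + 0.0963×1 = 1.096300.
Hence g_HUF = 1.0176998.
r = (1.0176998 − 1)/1 = 0.017700 → 1.77%.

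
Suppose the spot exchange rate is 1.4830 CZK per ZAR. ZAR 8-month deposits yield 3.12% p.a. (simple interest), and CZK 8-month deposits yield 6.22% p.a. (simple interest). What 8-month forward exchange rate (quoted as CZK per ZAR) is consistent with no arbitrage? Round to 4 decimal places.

1.5130

T = 8/12 years.
CZK growth factor: 1 + 0.0622×8/12 = 1.0414667.
Growth of 1 ZAR over T: 1 + 0.0312×8/12 = 1.020800.
CIP: F = S · (grow CZK)/(grow ZAR) = 1.483 × 1.0414667/1.020800 = 1.513024 CZK per ZAR.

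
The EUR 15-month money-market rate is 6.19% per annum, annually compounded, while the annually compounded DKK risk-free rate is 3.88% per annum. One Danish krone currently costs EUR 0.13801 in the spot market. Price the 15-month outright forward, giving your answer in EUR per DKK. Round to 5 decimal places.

0.14186

T = 15/12 years.
Growth of 1 EUR over T: (1 + 0.0619)^(15/12) = 1.0779647.
DKK growth factor: (1 + 0.0388)^(15/12) = 1.048733.
Forward (EUR per DKK) = 0.13801 × 1.0779647 / 1.048733 = 0.1418568.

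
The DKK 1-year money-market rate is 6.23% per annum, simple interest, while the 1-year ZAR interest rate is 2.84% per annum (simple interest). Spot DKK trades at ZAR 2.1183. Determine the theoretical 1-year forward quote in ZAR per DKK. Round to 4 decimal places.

2.0507

T = 1 year.
Growth of 1 ZAR over T: 1 + 0.0284×1 = 1.028400.
DKK growth factor: 1 + 0.0623×1 = 1.062300.
Forward (ZAR per DKK) = 2.1183 × 1.028400 / 1.062300 = 2.050701.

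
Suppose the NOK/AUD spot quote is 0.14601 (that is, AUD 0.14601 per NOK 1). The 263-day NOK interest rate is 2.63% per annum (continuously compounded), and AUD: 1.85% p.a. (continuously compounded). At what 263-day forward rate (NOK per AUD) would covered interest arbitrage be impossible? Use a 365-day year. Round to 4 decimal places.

T = 263/365 years.
AUD growth factor: e^(0.0185×263/365) = 1.0134194.
NOK growth factor: e^(0.0263×263/365) = 1.0191311.
Forward (AUD per NOK) = 0.14601 × 1.0134194 / 1.0191311 = 0.1451917.
Invert for NOK per AUD: 1 / 0.1451917 = 6.8874.

6.8874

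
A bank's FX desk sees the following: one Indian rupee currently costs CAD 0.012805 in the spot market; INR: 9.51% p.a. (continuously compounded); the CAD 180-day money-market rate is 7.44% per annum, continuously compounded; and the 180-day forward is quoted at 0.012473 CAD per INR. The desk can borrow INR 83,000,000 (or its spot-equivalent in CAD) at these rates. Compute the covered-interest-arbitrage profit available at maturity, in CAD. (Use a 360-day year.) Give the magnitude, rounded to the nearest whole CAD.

T = 180/360 years.
Invest the INR and cover forward: 83,000,000 × 1.048698635 × 0.012473 = CAD 1,085,674.70.
Convert at spot and invest in CAD: 83,000,000 × 0.012805 × 1.03790058 = CAD 1,103,096.30.
The quoted forward undervalues INR, so borrow INR, convert to CAD at spot, deposit the CAD at 7.44%, and buy INR forward at 0.012473 to cover the loan.
The gap between the two covered legs is CAD 17,422.

CAD 17,422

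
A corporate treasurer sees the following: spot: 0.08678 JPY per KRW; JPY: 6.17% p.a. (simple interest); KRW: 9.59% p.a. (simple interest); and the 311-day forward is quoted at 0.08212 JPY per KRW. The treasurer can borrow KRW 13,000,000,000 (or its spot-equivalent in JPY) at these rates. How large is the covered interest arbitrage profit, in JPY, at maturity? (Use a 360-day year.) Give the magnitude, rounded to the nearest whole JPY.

JPY 32,267,972

T = 311/360 years.
Keep in KRW, deliver into the forward: 13,000,000,000·1.082846944444·0.08212 = JPY 1,156,004,084.01.
Swap to JPY now, deposit: 13,000,000,000·0.08678·1.053301944444 = JPY 1,188,272,055.61.
The quoted forward undervalues KRW, so borrow KRW, convert to JPY at spot, deposit the JPY at 6.17%, and buy KRW forward at 0.08212 to cover the loan.
Arbitrage profit = |1,156,004,084.01 − 1,188,272,055.61| = JPY 32,267,972.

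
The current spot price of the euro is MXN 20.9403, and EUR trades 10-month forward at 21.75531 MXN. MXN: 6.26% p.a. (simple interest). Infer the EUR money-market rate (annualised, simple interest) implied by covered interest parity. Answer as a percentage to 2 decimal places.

1.53%

T = 10/12 years.
CIP gives F = S · g_MXN/g_EUR, so g_MXN/g_EUR = 21.75531/20.9403 = 1.0389206.
MXN growth factor: 1 + 0.0626×10/12 = 1.0521667.
Hence g_EUR = 1.0127499.
r = (1.0127499 − 1)/(10/12) = 0.015300 → 1.53%.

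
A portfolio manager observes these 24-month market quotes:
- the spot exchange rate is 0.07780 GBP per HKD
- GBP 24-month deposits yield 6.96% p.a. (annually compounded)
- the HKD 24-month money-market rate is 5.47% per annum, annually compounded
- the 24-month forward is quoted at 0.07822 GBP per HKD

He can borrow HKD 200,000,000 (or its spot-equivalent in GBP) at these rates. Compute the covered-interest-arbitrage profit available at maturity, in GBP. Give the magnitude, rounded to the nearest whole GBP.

GBP 399,065

T = 2 years.
Keep in HKD, deliver into the forward: 200,000,000·1.11239209·0.07822 = GBP 17,402,261.86.
Swap to GBP now, deposit: 200,000,000·0.07780·1.14404416 = GBP 17,801,327.13.
The quoted forward undervalues HKD, so borrow HKD, convert to GBP at spot, deposit the GBP at 6.96%, and buy HKD forward at 0.07822 to cover the loan.
Arbitrage profit = |17,402,261.86 − 17,801,327.13| = GBP 399,065.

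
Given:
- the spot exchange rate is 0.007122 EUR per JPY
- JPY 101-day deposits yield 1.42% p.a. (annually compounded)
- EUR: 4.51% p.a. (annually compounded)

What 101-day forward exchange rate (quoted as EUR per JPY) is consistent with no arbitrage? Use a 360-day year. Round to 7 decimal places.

T = 101/360 years.
EUR accumulates by (1 + 0.0451)^(101/360) = 1.0124529.
JPY accumulates by (1 + 0.0142)^(101/360) = 1.0039637.
Forward (EUR per JPY) = 0.007122 × 1.0124529 / 1.0039637 = 0.007182221.

0.0071822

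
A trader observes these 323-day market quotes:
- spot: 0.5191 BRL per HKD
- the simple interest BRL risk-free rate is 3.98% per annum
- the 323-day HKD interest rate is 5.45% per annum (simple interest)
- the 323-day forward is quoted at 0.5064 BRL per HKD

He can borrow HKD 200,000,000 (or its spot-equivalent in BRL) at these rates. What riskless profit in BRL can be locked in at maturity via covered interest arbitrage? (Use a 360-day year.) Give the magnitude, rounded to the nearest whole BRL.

BRL 1,294,903

T = 323/360 years.
Route A — deposit HKD, sell forward: 200,000,000 × 1.04889861111 × 0.5064 = BRL 106,232,451.33.
Route B — convert at spot, deposit BRL: 200,000,000 × 0.5191 × 1.03570944444 = BRL 107,527,354.52.
The quoted forward undervalues HKD, so borrow HKD, convert to BRL at spot, deposit the BRL at 3.98%, and buy HKD forward at 0.5064 to cover the loan.
The gap between the two covered legs is BRL 1,294,903.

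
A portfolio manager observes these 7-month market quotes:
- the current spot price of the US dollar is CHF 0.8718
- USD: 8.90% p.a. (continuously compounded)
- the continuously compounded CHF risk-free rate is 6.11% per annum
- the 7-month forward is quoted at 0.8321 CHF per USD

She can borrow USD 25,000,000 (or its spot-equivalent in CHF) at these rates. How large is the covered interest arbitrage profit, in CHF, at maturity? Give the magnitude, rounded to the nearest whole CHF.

CHF 674,797

T = 7/12 years.
Invest the USD and cover forward: 25,000,000 × 1.0532879649 × 0.8321 = CHF 21,911,022.89.
Convert at spot and invest in CHF: 25,000,000 × 0.8718 × 1.0362844447 = CHF 22,585,819.47.
The quoted forward undervalues USD, so borrow USD, convert to CHF at spot, deposit the CHF at 6.11%, and buy USD forward at 0.8321 to cover the loan.
The gap between the two covered legs is CHF 674,797.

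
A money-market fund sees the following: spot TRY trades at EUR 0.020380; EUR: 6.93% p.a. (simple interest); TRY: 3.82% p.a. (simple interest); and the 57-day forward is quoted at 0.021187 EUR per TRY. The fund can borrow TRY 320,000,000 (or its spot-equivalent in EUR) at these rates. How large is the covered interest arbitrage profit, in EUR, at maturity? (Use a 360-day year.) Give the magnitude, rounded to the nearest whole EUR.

EUR 227,688

T = 57/360 years.
Invest the TRY and cover forward: 320,000,000 × 1.006048333 × 0.021187 = EUR 6,820,846.73.
Convert at spot and invest in EUR: 320,000,000 × 0.020380 × 1.0109725 = EUR 6,593,158.26.
The quoted forward overvalues TRY, so borrow EUR, buy TRY at spot, deposit the TRY at 3.82%, and sell the proceeds forward at 0.021187.
Profit = 6,820,846.73 − 6,593,158.26 = EUR 227,688.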